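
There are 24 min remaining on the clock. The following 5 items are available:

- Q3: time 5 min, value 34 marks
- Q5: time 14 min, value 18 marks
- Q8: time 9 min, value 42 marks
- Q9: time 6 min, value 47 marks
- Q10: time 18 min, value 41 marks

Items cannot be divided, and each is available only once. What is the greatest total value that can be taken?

Check high-value combinations within 24 min:
- Q3+Q8+Q9: time 5+9+6=20, value 34+42+47=123
- Q8+Q9: time 9+6=15, value 42+47=89
- Q9+Q10: time 6+18=24, value 47+41=88
- Q3+Q9: time 5+6=11, value 34+47=81
- Q3+Q8: time 5+9=14, value 34+42=76
Best: 123 marks.

123 marks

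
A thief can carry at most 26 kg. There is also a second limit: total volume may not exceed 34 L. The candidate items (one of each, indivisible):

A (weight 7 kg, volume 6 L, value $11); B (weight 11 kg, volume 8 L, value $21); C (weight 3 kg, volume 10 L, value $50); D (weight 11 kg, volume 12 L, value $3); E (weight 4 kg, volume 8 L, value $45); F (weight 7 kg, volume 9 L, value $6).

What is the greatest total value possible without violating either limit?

Feasible sets respecting both limits:
- A+B+C+E: weight 25, volume 32, value 127
- B+C+E: weight 18, volume 26, value 116
- A+C+E+F: weight 21, volume 33, value 112
Best: $127.

$127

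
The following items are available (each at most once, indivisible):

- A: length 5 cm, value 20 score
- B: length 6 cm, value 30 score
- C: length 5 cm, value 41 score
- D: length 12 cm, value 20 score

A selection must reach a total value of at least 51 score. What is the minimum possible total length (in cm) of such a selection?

10

Subsets with value ≥ 51, sorted by total length:
- A+C: length 10, value 61
- B+C: length 11, value 71
- A+B+C: length 16, value 91
- C+D: length 17, value 61
Minimum length: 10 cm.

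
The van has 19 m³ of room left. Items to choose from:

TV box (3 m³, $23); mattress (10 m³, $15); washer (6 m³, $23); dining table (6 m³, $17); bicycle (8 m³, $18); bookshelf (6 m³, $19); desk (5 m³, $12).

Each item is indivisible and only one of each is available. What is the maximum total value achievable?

$65

Check high-value combinations within 19 m³:
- TV box+washer+bookshelf: volume 3+6+6=15, value 23+23+19=65
- TV box+washer+bicycle: volume 3+6+8=17, value 23+23+18=64
- TV box+washer+dining table: volume 3+6+6=15, value 23+23+17=63
Best: $65.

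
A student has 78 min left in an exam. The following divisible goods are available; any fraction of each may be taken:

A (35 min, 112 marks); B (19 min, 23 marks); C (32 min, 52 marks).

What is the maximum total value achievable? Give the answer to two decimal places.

Take in order of value per unit:
- A (112/35 per unit): all 35 → value 112, running total 112.00
- C (52/32 per unit): all 32 → value 52, running total 164.00
- B (23/19 per unit): 11 of 19 → value 11×23/19 = 13.3158, running total 177.32
Total 177.32.

177.32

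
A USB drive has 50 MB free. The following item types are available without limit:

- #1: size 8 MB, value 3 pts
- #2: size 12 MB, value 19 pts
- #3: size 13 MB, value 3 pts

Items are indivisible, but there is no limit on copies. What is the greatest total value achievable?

76 pts

Best value-per-unit is #2 at 19/12, and filling with it alone uses size 4×12=48. No mix of the others beats 4×19 = 76.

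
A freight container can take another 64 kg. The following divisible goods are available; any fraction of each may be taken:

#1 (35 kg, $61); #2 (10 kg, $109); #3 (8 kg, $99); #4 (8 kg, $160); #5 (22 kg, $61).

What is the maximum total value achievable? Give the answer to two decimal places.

Take in order of value per unit:
- #4 (160/8 per unit): all 8 → value 160, running total 160.00
- #3 (99/8 per unit): all 8 → value 99, running total 259.00
- #2 (109/10 per unit): all 10 → value 109, running total 368.00
- #5 (61/22 per unit): all 22 → value 61, running total 429.00
- #1 (61/35 per unit): 16 of 35 → value 16×61/35 = 27.8857, running total 456.89
Total 456.89.

456.89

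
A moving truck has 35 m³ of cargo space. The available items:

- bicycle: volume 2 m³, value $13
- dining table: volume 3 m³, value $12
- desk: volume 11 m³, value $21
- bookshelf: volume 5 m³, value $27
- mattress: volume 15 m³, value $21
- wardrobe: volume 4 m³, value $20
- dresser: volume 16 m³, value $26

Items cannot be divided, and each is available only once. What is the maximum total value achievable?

$98

Check high-value combinations within 35 m³:
- bicycle+dining table+bookshelf+wardrobe+dresser: volume 2+3+5+4+16=30, value 13+12+27+20+26=98
- bicycle+dining table+desk+bookshelf+wardrobe: volume 2+3+11+5+4=25, value 13+12+21+27+20=93
- bicycle+dining table+bookshelf+mattress+wardrobe: volume 2+3+5+15+4=29, value 13+12+27+21+20=93
- desk+bookshelf+mattress+wardrobe: volume 11+5+15+4=35, value 21+27+21+20=89
- bicycle+desk+bookshelf+dresser: volume 2+11+5+16=34, value 13+21+27+26=87
Best: $98.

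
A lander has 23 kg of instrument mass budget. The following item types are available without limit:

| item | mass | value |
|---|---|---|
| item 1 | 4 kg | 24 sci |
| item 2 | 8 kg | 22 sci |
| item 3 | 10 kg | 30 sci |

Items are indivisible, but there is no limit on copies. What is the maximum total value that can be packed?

Best value-per-unit is item 1 at 24/4, and filling with it alone uses mass 5×4=20. No mix of the others beats 5×24 = 120.

120 sci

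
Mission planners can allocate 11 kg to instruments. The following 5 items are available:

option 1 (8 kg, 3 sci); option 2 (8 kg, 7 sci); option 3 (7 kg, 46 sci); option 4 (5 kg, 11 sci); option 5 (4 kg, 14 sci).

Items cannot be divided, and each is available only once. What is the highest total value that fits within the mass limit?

Check high-value combinations within 11 kg:
- option 3+option 5: mass 7+4=11, value 46+14=60
- option 3: mass 7, value 46
- option 4+option 5: mass 5+4=9, value 11+14=25
- option 5: mass 4, value 14
Best: 60 sci.

60 sci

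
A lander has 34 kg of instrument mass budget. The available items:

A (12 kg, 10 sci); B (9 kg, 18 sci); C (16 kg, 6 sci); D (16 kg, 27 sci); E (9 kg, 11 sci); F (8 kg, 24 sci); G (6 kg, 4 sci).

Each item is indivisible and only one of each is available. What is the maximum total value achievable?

Check high-value combinations within 34 kg:
- B+D+F: mass 9+16+8=33, value 18+27+24=69
- D+E+F: mass 16+9+8=33, value 27+11+24=62
- B+E+F+G: mass 9+9+8+6=32, value 18+11+24+4=57
Best: 69 sci.

69 sci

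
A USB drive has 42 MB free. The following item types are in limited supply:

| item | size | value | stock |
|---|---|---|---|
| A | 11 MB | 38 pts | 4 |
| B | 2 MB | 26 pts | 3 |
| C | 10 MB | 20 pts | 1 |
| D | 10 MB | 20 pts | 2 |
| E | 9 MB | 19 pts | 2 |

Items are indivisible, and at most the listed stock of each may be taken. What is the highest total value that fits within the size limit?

Top feasible selections:
- 3×A + 3×B: size 39, value 192
- 2×A + 3×B + 1×D: size 38, value 174
- 2×A + 3×B + 1×C: size 38, value 174
- 2×A + 3×B + 1×E: size 37, value 173
Best: 192 pts.

192 pts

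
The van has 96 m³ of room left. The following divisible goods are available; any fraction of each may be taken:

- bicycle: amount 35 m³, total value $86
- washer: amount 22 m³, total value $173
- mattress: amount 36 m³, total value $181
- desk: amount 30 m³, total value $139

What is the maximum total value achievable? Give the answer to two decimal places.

Take in order of value per unit:
- washer (173/22 per unit): all 22 → value 173, running total 173.00
- mattress (181/36 per unit): all 36 → value 181, running total 354.00
- desk (139/30 per unit): all 30 → value 139, running total 493.00
- bicycle (86/35 per unit): 8 of 35 → value 8×86/35 = 19.6571, running total 512.66
Total 512.66.

512.66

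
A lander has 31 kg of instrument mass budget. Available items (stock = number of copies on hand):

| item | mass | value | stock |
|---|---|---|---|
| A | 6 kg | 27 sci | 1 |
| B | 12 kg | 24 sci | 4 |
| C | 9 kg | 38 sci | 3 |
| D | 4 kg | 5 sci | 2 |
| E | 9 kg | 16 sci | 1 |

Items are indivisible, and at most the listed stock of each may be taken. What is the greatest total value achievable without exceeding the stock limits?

Top feasible selections:
- 3×C + 1×D: mass 31, value 119
- 3×C: mass 27, value 114
- 1×A + 2×C + 1×D: mass 28, value 108
Best: 119 sci.

119 sci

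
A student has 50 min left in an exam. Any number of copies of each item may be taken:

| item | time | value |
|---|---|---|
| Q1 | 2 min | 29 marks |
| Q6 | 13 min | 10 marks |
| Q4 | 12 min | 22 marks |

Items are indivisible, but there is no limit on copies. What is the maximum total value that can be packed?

725 marks

Best value-per-unit is Q1 at 29/2, and filling with it alone uses time 25×2=50. No mix of the others beats 25×29 = 725.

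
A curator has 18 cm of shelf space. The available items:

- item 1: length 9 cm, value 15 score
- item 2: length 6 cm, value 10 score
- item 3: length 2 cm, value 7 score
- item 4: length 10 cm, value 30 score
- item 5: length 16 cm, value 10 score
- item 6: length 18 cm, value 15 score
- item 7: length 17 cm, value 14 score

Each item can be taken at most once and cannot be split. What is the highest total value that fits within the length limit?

Check high-value combinations within 18 cm:
- item 2+item 3+item 4: length 6+2+10=18, value 10+7+30=47
- item 2+item 4: length 6+10=16, value 10+30=40
- item 3+item 4: length 2+10=12, value 7+30=37
- item 1+item 2+item 3: length 9+6+2=17, value 15+10+7=32
Best: 47 score.

47 score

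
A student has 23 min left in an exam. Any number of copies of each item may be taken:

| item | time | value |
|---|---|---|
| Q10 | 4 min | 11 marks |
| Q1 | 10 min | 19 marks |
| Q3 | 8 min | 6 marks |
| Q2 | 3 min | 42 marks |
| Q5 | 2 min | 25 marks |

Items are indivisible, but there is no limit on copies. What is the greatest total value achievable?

319 marks

Best value-per-unit is Q2 at 42/3; filling with it alone gives 7×42 = 294.
Optimal mix: 7×Q2 + 1×Q5 → time 23, value 319.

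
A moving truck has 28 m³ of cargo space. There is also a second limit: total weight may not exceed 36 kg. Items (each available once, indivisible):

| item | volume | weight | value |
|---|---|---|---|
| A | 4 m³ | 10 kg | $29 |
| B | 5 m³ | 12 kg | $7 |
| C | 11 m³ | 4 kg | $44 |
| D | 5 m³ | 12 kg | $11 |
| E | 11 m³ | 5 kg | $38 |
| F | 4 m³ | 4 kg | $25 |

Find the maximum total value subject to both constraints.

Feasible sets respecting both limits:
- A+C+E: volume 26, weight 19, value 111
- A+C+D+F: volume 24, weight 30, value 109
- C+E+F: volume 26, weight 13, value 107
Best: $111.

$111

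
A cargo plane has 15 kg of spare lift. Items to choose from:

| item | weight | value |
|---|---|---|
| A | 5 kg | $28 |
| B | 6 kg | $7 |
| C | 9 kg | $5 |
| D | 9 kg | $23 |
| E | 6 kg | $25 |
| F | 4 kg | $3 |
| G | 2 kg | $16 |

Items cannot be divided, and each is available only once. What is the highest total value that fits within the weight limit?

$69

This is a 0/1 knapsack; check combinations near the capacity.
- A+E+G: weight 5+6+2=13, value 28+25+16=69
- A+E+F: weight 5+6+4=15, value 28+25+3=56
- A+E: weight 5+6=11, value 28+25=53
Best: $69.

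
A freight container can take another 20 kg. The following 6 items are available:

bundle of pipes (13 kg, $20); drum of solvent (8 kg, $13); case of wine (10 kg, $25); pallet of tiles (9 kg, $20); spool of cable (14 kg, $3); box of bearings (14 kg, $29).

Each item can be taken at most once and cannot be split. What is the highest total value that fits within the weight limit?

This is a 0/1 knapsack; check combinations near the capacity.
- case of wine+pallet of tiles: weight 10+9=19, value 25+20=45
- drum of solvent+case of wine: weight 8+10=18, value 13+25=38
- drum of solvent+pallet of tiles: weight 8+9=17, value 13+20=33
- box of bearings: weight 14, value 29
- case of wine: weight 10, value 25
Best: $45.

$45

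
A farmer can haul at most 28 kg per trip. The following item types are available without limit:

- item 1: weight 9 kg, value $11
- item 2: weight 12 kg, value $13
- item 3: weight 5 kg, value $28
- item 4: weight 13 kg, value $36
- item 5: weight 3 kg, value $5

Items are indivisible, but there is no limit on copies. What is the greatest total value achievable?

Best value-per-unit is item 3 at 28/5; filling with it alone gives 5×28 = 140.
Optimal mix: 5×item 3 + 1×item 5 → weight 28, value 145.

$145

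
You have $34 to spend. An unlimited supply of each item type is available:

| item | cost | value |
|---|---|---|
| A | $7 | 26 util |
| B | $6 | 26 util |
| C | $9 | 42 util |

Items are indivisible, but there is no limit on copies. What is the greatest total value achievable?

152 util

Best value-per-unit is C at 42/9; filling with it alone gives 3×42 = 126.
Optimal mix: 1×A + 3×C → cost 34, value 152.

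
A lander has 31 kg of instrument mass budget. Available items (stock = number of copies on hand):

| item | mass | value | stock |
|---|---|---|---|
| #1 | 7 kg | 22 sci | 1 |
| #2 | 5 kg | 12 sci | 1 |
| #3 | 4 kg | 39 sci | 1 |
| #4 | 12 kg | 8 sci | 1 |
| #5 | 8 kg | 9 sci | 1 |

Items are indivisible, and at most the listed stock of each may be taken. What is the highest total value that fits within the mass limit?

82 sci

Top feasible selections:
- 1×#1 + 1×#2 + 1×#3 + 1×#5: mass 24, value 82
- 1×#1 + 1×#2 + 1×#3 + 1×#4: mass 28, value 81
- 1×#1 + 1×#3 + 1×#4 + 1×#5: mass 31, value 78
Best: 82 sci.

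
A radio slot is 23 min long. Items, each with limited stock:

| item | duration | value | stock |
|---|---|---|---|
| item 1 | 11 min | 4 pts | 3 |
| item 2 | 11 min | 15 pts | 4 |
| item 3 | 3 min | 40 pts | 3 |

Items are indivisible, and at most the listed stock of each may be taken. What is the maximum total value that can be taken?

Best selections within duration 23 and stock limits:
- 1×item 2 + 3×item 3: duration 20, value 135
- 1×item 1 + 3×item 3: duration 20, value 124
- 3×item 3: duration 9, value 120
Best: 135 pts.

135 pts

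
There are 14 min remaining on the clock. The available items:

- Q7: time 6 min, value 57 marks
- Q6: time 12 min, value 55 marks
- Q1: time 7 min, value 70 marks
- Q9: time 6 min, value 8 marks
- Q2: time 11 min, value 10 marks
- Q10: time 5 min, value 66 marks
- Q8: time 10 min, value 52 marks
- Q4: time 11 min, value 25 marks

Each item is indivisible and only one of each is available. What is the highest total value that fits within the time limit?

136 marks

This is a 0/1 knapsack; check combinations near the capacity.
- Q1+Q10: time 7+5=12, value 70+66=136
- Q7+Q1: time 6+7=13, value 57+70=127
- Q7+Q10: time 6+5=11, value 57+66=123
Best: 136 marks.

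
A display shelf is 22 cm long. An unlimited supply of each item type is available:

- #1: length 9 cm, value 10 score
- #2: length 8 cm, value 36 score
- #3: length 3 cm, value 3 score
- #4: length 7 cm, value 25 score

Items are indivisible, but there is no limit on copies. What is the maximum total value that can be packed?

Best value-per-unit is #2 at 36/8; filling with it alone gives 2×36 = 72.
Optimal mix: 1×#2 + 2×#4 → length 22, value 86.

86 score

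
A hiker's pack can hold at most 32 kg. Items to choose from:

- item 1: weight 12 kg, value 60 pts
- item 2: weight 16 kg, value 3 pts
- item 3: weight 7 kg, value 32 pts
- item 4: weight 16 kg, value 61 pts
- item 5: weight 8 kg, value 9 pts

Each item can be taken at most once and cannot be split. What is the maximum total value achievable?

Check high-value combinations within 32 kg:
- item 1+item 4: weight 12+16=28, value 60+61=121
- item 3+item 4+item 5: weight 7+16+8=31, value 32+61+9=102
- item 1+item 3+item 5: weight 12+7+8=27, value 60+32+9=101
Best: 121 pts.

121 pts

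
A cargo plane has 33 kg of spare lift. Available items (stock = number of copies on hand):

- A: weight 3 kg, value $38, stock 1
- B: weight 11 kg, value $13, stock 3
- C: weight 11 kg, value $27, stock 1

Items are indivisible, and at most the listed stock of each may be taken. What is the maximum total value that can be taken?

$78

Top feasible selections:
- 1×A + 1×B + 1×C: weight 25, value 78
- 1×A + 1×C: weight 14, value 65
- 1×A + 2×B: weight 25, value 64
Best: $78.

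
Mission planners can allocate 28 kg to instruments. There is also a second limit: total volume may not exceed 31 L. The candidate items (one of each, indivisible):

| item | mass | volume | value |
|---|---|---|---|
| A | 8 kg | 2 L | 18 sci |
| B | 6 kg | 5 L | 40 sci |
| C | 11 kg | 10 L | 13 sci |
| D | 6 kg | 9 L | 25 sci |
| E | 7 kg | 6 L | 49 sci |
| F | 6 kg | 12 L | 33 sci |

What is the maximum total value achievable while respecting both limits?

Feasible sets respecting both limits:
- A+B+E+F: mass 27, volume 25, value 140
- A+B+D+E: mass 27, volume 22, value 132
- A+D+E+F: mass 27, volume 29, value 125
- B+E+F: mass 19, volume 23, value 122
Best: 140 sci.

140 sci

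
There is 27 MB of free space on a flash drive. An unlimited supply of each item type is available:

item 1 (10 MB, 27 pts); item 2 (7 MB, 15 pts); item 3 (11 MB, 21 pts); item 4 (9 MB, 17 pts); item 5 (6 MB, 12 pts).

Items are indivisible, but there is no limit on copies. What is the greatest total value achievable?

Best value-per-unit is item 1 at 27/10; filling with it alone gives 2×27 = 54.
Optimal mix: 2×item 1 + 1×item 2 → size 27, value 69.

69 pts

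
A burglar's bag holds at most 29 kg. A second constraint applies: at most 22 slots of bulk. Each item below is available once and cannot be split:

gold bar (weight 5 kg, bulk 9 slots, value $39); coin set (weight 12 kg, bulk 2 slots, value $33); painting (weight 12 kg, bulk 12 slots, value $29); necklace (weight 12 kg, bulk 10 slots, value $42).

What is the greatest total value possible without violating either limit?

$114

Feasible sets respecting both limits:
- gold bar+coin set+necklace: weight 29, bulk 21, value 114
- gold bar+necklace: weight 17, bulk 19, value 81
- coin set+necklace: weight 24, bulk 12, value 75
- gold bar+coin set: weight 17, bulk 11, value 72
Best: $114.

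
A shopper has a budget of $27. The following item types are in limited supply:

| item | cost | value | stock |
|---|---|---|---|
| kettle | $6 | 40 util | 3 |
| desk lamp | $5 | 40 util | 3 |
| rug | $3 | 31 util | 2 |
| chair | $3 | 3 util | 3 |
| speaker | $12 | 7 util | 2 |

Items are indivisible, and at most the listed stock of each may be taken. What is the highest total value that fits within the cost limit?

Top feasible selections:
- 1×kettle + 3×desk lamp + 2×rug: cost 27, value 222
- 2×kettle + 3×desk lamp: cost 27, value 200
- 1×kettle + 3×desk lamp + 1×rug + 1×chair: cost 27, value 194
- 1×kettle + 3×desk lamp + 1×rug: cost 24, value 191
Best: 222 util.

222 util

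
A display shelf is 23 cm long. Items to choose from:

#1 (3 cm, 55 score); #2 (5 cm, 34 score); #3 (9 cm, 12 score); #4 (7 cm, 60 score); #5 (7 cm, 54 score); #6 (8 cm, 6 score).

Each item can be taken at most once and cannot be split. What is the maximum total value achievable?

203 score

Check high-value combinations within 23 cm:
- #1+#2+#4+#5: length 3+5+7+7=22, value 55+34+60+54=203
- #1+#4+#5: length 3+7+7=17, value 55+60+54=169
- #1+#2+#4+#6: length 3+5+7+8=23, value 55+34+60+6=155
Best: 203 score.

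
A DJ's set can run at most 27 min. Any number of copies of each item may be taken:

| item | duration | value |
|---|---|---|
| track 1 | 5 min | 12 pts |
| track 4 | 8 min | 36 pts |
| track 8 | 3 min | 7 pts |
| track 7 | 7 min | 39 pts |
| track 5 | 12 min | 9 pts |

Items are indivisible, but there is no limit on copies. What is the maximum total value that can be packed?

Best value-per-unit is track 7 at 39/7; filling with it alone gives 3×39 = 117.
Optimal mix: 2×track 8 + 3×track 7 → duration 27, value 131.

131 pts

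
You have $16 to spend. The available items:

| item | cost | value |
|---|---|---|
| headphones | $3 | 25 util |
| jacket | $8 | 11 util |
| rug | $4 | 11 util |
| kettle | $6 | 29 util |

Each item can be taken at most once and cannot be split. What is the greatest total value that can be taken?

Check high-value combinations within $16:
- headphones+rug+kettle: cost 3+4+6=13, value 25+11+29=65
- headphones+kettle: cost 3+6=9, value 25+29=54
- headphones+jacket+rug: cost 3+8+4=15, value 25+11+11=47
- rug+kettle: cost 4+6=10, value 11+29=40
Best: 65 util.

65 util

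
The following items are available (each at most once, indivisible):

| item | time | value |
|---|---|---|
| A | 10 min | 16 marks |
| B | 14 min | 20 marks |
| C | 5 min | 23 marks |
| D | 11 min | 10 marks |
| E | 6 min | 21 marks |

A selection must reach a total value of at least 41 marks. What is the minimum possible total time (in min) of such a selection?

11

Subsets with value ≥ 41, sorted by total time:
- C+E: time 11, value 44
- B+C: time 19, value 43
- B+E: time 20, value 41
Minimum time: 11 min.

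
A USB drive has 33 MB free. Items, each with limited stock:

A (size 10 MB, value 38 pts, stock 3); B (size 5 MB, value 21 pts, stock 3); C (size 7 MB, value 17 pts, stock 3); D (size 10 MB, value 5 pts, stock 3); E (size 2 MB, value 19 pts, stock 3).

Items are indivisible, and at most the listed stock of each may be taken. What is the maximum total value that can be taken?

Top feasible selections:
- 1×A + 3×B + 3×E: size 31, value 158
- 2×A + 1×B + 3×E: size 31, value 154
- 1×A + 2×B + 1×C + 3×E: size 33, value 154
Best: 158 pts.

158 pts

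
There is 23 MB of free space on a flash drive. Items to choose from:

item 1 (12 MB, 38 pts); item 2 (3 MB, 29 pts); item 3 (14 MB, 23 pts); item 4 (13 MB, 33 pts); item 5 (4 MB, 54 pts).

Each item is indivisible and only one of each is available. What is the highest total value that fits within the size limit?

This is a 0/1 knapsack; check combinations near the capacity.
- item 1+item 2+item 5: size 12+3+4=19, value 38+29+54=121
- item 2+item 4+item 5: size 3+13+4=20, value 29+33+54=116
- item 2+item 3+item 5: size 3+14+4=21, value 29+23+54=106
- item 1+item 5: size 12+4=16, value 38+54=92
- item 4+item 5: size 13+4=17, value 33+54=87
Best: 121 pts.

121 pts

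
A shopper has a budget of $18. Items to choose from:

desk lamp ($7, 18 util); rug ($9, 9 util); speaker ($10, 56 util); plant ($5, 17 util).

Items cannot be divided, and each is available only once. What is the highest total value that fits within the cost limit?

74 util

Check high-value combinations within $18:
- desk lamp+speaker: cost 7+10=17, value 18+56=74
- speaker+plant: cost 10+5=15, value 56+17=73
- speaker: cost 10, value 56
- desk lamp+plant: cost 7+5=12, value 18+17=35
Best: 74 util.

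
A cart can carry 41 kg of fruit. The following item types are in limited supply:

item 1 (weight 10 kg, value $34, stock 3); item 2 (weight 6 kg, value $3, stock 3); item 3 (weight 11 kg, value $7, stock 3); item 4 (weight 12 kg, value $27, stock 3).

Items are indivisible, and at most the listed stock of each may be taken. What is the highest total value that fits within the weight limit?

$109

Top feasible selections:
- 3×item 1 + 1×item 3: weight 41, value 109
- 3×item 1 + 1×item 2: weight 36, value 105
Best: $109.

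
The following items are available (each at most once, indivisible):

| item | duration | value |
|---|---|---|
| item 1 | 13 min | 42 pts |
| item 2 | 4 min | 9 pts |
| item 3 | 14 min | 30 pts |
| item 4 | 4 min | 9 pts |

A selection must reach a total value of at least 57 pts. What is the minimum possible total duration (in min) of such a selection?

21

Subsets with value ≥ 57, sorted by total duration:
- item 1+item 2+item 4: duration 21, value 60
- item 1+item 3: duration 27, value 72
Minimum duration: 21 min.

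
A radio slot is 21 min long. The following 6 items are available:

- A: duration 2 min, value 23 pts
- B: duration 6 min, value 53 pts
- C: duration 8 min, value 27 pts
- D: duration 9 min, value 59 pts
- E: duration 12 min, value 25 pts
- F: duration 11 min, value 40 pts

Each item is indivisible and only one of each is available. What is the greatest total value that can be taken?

This is a 0/1 knapsack; check combinations near the capacity.
- A+B+D: duration 2+6+9=17, value 23+53+59=135
- A+B+F: duration 2+6+11=19, value 23+53+40=116
- B+D: duration 6+9=15, value 53+59=112
- A+C+D: duration 2+8+9=19, value 23+27+59=109
Best: 135 pts.

135 pts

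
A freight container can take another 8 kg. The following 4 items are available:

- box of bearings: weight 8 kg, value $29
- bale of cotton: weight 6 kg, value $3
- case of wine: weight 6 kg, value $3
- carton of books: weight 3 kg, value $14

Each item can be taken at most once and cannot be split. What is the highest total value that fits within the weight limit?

$29

This is a 0/1 knapsack; check combinations near the capacity.
- box of bearings: weight 8, value 29
- carton of books: weight 3, value 14
- bale of cotton: weight 6, value 3
- case of wine: weight 6, value 3
Best: $29.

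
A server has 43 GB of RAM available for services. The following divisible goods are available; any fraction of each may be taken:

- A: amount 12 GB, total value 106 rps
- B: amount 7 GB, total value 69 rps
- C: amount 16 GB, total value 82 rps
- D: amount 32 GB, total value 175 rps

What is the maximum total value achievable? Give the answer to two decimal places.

Take in order of value per unit:
- B (69/7 per unit): all 7 → value 69, running total 69.00
- A (106/12 per unit): all 12 → value 106, running total 175.00
- D (175/32 per unit): 24 of 32 → value 24×175/32 = 131.2500, running total 306.25
Total 306.25.

306.25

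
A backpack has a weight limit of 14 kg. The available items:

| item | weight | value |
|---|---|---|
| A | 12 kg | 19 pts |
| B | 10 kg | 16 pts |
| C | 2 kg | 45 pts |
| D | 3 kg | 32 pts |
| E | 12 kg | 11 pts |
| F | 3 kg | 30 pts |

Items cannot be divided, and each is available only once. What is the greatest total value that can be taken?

Check high-value combinations within 14 kg:
- C+D+F: weight 2+3+3=8, value 45+32+30=107
- C+D: weight 2+3=5, value 45+32=77
- C+F: weight 2+3=5, value 45+30=75
- A+C: weight 12+2=14, value 19+45=64
Best: 107 pts.

107 pts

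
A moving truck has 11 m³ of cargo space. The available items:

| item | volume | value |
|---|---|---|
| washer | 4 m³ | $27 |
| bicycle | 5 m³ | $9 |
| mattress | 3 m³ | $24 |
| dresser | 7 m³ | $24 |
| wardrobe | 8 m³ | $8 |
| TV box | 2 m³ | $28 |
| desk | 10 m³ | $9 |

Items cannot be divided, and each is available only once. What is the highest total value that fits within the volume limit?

Check high-value combinations within 11 m³:
- washer+mattress+TV box: volume 4+3+2=9, value 27+24+28=79
- washer+bicycle+TV box: volume 4+5+2=11, value 27+9+28=64
- bicycle+mattress+TV box: volume 5+3+2=10, value 9+24+28=61
- washer+TV box: volume 4+2=6, value 27+28=55
- mattress+TV box: volume 3+2=5, value 24+28=52
Best: $79.

$79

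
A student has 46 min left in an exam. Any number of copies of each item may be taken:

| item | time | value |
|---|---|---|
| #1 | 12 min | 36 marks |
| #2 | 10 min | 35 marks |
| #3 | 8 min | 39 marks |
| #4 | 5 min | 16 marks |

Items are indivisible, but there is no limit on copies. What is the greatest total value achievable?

Best value-per-unit is #3 at 39/8; filling with it alone gives 5×39 = 195.
Optimal mix: 5×#3 + 1×#4 → time 45, value 211.

211 marks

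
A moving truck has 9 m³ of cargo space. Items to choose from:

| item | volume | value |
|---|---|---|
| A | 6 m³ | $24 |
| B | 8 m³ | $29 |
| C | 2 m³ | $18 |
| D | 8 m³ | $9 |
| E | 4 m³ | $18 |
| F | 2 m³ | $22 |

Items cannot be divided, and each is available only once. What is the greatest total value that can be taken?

Check high-value combinations within 9 m³:
- C+E+F: volume 2+4+2=8, value 18+18+22=58
- A+F: volume 6+2=8, value 24+22=46
- A+C: volume 6+2=8, value 24+18=42
- C+F: volume 2+2=4, value 18+22=40
Best: $58.

$58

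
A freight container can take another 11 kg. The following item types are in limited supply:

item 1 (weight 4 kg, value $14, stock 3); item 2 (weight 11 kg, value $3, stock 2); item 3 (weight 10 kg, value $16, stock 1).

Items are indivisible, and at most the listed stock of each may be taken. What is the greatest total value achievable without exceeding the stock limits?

$28

Best selections within weight 11 and stock limits:
- 2×item 1: weight 8, value 28
- 1×item 3: weight 10, value 16
Best: $28.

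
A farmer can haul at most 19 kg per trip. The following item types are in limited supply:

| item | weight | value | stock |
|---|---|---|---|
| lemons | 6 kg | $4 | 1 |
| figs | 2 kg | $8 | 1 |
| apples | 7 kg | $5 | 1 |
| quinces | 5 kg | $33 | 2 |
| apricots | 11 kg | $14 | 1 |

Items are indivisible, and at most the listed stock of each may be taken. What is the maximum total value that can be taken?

$79

Best selections within weight 19 and stock limits:
- 1×figs + 1×apples + 2×quinces: weight 19, value 79
- 1×lemons + 1×figs + 2×quinces: weight 18, value 78
- 1×figs + 2×quinces: weight 12, value 74
Best: $79.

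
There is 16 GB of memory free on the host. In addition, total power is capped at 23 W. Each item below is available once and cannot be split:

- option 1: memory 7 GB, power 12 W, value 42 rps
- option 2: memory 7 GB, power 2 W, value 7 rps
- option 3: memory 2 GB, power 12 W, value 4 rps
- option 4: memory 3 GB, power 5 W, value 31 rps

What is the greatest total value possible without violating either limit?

Feasible sets respecting both limits:
- option 1+option 4: memory 10, power 17, value 73
- option 1+option 2: memory 14, power 14, value 49
- option 1: memory 7, power 12, value 42
Best: 73 rps.

73 rps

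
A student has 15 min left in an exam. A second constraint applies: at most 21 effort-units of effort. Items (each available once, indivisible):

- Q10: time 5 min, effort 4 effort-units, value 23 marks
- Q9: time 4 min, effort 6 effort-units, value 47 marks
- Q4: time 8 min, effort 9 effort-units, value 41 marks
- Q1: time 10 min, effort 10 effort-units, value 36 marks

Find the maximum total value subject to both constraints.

88 marks

Feasible sets respecting both limits:
- Q9+Q4: time 12, effort 15, value 88
- Q9+Q1: time 14, effort 16, value 83
- Q10+Q9: time 9, effort 10, value 70
- Q10+Q4: time 13, effort 13, value 64
Best: 88 marks.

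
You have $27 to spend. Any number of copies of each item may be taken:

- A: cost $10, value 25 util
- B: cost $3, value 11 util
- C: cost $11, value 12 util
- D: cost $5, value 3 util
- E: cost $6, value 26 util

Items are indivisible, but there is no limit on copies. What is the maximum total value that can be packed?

115 util

Best value-per-unit is E at 26/6; filling with it alone gives 4×26 = 104.
Optimal mix: 1×B + 4×E → cost 27, value 115.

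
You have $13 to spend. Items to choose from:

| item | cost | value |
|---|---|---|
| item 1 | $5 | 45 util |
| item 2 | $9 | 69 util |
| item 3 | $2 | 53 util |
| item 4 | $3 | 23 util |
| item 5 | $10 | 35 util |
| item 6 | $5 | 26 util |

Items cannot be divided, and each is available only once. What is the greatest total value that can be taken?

This is a 0/1 knapsack; check combinations near the capacity.
- item 1+item 3+item 6: cost 5+2+5=12, value 45+53+26=124
- item 2+item 3: cost 9+2=11, value 69+53=122
- item 1+item 3+item 4: cost 5+2+3=10, value 45+53+23=121
- item 3+item 4+item 6: cost 2+3+5=10, value 53+23+26=102
- item 1+item 3: cost 5+2=7, value 45+53=98
Best: 124 util.

124 util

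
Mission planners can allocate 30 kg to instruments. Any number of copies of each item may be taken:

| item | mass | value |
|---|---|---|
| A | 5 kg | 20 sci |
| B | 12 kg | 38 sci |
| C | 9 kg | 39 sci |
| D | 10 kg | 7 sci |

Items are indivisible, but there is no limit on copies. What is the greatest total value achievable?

Best value-per-unit is C at 39/9; filling with it alone gives 3×39 = 117.
Optimal mix: 6×A → mass 30, value 120.

120 sci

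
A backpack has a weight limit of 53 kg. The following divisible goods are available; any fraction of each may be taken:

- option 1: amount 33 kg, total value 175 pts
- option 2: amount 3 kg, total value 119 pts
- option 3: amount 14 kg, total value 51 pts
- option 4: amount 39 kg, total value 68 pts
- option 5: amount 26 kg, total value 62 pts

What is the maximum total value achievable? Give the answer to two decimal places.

352.15

Take in order of value per unit:
- option 2 (119/3 per unit): all 3 → value 119, running total 119.00
- option 1 (175/33 per unit): all 33 → value 175, running total 294.00
- option 3 (51/14 per unit): all 14 → value 51, running total 345.00
- option 5 (62/26 per unit): 3 of 26 → value 3×62/26 = 7.1538, running total 352.15
Total 352.15.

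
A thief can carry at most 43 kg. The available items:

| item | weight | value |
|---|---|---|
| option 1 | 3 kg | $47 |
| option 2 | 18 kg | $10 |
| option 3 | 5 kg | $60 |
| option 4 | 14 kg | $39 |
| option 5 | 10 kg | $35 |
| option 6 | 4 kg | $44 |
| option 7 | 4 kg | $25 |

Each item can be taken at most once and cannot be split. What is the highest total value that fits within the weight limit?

$250

Check high-value combinations within 43 kg:
- option 1+option 3+option 4+option 5+option 6+option 7: weight 3+5+14+10+4+4=40, value 47+60+39+35+44+25=250
- option 1+option 3+option 4+option 5+option 6: weight 3+5+14+10+4=36, value 47+60+39+35+44=225
- option 1+option 3+option 4+option 6+option 7: weight 3+5+14+4+4=30, value 47+60+39+44+25=215
Best: $250.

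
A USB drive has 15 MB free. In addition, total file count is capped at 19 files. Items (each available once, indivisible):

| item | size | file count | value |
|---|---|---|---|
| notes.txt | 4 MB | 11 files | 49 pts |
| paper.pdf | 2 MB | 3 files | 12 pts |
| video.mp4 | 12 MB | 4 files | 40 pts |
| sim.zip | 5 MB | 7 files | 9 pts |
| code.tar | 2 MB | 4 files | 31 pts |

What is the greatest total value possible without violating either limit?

Feasible sets respecting both limits:
- notes.txt+paper.pdf+code.tar: size 8, file count 18, value 92
- notes.txt+code.tar: size 6, file count 15, value 80
- video.mp4+code.tar: size 14, file count 8, value 71
- notes.txt+paper.pdf: size 6, file count 14, value 61
Best: 92 pts.

92 pts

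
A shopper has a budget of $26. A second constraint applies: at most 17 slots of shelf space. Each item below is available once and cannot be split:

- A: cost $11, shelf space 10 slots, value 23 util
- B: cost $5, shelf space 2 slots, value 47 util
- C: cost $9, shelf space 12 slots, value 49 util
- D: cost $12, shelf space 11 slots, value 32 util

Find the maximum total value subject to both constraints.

Feasible sets respecting both limits:
- B+C: cost 14, shelf space 14, value 96
- B+D: cost 17, shelf space 13, value 79
- A+B: cost 16, shelf space 12, value 70
Best: 96 util.

96 util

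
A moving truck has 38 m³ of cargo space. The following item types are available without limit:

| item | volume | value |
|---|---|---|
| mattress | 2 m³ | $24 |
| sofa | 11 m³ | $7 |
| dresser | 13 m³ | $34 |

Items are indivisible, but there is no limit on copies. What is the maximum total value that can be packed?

$456

Best value-per-unit is mattress at 24/2, and filling with it alone uses volume 19×2=38. No mix of the others beats 19×24 = 456.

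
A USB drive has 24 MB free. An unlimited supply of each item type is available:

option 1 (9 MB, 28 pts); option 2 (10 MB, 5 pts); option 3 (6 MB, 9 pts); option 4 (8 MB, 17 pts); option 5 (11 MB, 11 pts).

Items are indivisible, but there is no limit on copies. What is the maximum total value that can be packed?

65 pts

Best value-per-unit is option 1 at 28/9; filling with it alone gives 2×28 = 56.
Optimal mix: 2×option 1 + 1×option 3 → size 24, value 65.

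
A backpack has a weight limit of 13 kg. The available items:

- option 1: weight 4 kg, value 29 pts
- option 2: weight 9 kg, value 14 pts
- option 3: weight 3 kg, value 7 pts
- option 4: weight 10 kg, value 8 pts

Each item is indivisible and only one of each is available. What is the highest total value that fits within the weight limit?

Check high-value combinations within 13 kg:
- option 1+option 2: weight 4+9=13, value 29+14=43
- option 1+option 3: weight 4+3=7, value 29+7=36
- option 1: weight 4, value 29
Best: 43 pts.

43 pts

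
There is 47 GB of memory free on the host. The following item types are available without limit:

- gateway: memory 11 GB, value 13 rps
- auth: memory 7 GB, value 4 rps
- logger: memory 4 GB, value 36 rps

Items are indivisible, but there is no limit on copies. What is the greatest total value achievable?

Best value-per-unit is logger at 36/4, and filling with it alone uses memory 11×4=44. No mix of the others beats 11×36 = 396.

396 rps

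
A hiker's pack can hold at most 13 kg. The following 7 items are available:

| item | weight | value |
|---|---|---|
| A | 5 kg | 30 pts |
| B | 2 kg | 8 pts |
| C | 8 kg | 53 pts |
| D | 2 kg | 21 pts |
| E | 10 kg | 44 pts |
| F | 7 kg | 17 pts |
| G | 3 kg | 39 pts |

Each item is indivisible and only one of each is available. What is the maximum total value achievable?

This is a 0/1 knapsack; check combinations near the capacity.
- C+D+G: weight 8+2+3=13, value 53+21+39=113
- B+C+G: weight 2+8+3=13, value 8+53+39=100
- A+B+D+G: weight 5+2+2+3=12, value 30+8+21+39=98
- C+G: weight 8+3=11, value 53+39=92
Best: 113 pts.

113 pts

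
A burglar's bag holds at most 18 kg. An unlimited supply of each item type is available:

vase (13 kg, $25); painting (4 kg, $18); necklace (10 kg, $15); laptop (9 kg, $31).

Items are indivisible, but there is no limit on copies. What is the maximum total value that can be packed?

$72

Best value-per-unit is painting at 18/4, and filling with it alone uses weight 4×4=16. No mix of the others beats 4×18 = 72.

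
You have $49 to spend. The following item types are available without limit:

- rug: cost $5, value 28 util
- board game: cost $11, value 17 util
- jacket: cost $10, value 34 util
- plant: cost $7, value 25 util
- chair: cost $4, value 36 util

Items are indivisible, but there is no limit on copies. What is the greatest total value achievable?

432 util

Best value-per-unit is chair at 36/4, and filling with it alone uses cost 12×4=48. No mix of the others beats 12×36 = 432.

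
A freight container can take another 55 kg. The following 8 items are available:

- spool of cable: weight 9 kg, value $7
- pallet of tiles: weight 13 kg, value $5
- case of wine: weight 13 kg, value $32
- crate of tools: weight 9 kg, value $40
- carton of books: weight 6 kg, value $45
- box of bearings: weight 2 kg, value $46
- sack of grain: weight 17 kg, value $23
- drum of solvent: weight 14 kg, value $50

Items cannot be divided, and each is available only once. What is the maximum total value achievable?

$220

Check high-value combinations within 55 kg:
- spool of cable+case of wine+crate of tools+carton of books+box of bearings+drum of solvent: weight 9+13+9+6+2+14=53, value 7+32+40+45+46+50=220
- case of wine+crate of tools+carton of books+box of bearings+drum of solvent: weight 13+9+6+2+14=44, value 32+40+45+46+50=213
- crate of tools+carton of books+box of bearings+sack of grain+drum of solvent: weight 9+6+2+17+14=48, value 40+45+46+23+50=204
Best: $220.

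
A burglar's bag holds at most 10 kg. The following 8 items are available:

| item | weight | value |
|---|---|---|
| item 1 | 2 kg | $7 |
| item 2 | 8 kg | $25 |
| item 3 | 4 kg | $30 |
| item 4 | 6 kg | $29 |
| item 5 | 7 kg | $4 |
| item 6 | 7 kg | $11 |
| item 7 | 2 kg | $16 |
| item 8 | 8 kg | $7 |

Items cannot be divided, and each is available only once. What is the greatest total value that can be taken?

$59

Check high-value combinations within 10 kg:
- item 3+item 4: weight 4+6=10, value 30+29=59
- item 1+item 3+item 7: weight 2+4+2=8, value 7+30+16=53
- item 1+item 4+item 7: weight 2+6+2=10, value 7+29+16=52
- item 3+item 7: weight 4+2=6, value 30+16=46
Best: $59.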